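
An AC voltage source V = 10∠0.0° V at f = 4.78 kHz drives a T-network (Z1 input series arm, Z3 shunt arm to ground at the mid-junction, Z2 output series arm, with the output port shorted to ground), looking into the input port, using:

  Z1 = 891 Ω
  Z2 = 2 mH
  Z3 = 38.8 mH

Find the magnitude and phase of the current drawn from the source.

Step 1 — Angular frequency: ω = 2π·f = 2π·4780 = 3.003e+04 rad/s.
Step 2 — Component impedances:
  Z1: Z = R = 891 Ω
  Z2: Z = jωL = j·3.003e+04·0.002 = 0 + j60.07 Ω
  Z3: Z = jωL = j·3.003e+04·0.0388 = 0 + j1165 Ω
Step 3 — With the output port shorted to ground, the output series arm Z2 runs from the junction to ground; the shunt arm Z3 also runs from the junction to ground. They appear in parallel: Z3 || Z2 = 0 + j57.12 Ω.
Step 4 — Series with input arm Z1: Z_in = Z1 + (Z3 || Z2) = 891 + j57.12 Ω = 892.8∠3.7° Ω.
Step 5 — Source phasor: V = 10∠0.0° V = 10 V.
Step 6 — Ohm's law: I = V / Z_total = (10) / (891 + j57.12) = 0.01118 - j0.0007166 A.
Step 7 — Convert to polar: |I| = 0.0112 A, ∠I = -3.7°.

I = 0.0112∠-3.7° A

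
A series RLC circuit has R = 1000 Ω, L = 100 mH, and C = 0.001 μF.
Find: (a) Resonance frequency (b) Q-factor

Step 1 — Resonance condition Im(Z)=0 gives ω₀ = 1/√(LC).
Step 2 — ω₀ = 1/√(0.1·1e-09) = 1e+05 rad/s.
Step 3 — f₀ = ω₀/(2π) = 1.592e+04 Hz.
Step 4 — Series Q: Q = ω₀L/R = 1e+05·0.1/1000 = 10.

(a) f₀ = 1.592e+04 Hz  (b) Q = 10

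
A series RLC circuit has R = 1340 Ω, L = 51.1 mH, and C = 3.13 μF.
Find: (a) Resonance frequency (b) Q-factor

Step 1 — Resonance condition Im(Z)=0 gives ω₀ = 1/√(LC).
Step 2 — ω₀ = 1/√(0.0511·3.13e-06) = 2500 rad/s.
Step 3 — f₀ = ω₀/(2π) = 398 Hz.
Step 4 — Series Q: Q = ω₀L/R = 2500·0.0511/1340 = 0.09535.

(a) f₀ = 398 Hz  (b) Q = 0.09535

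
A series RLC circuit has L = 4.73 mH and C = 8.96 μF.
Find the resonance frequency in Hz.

Step 1 — Resonance condition Im(Z)=0 gives ω₀ = 1/√(LC).
Step 2 — ω₀ = 1/√(0.00473·8.96e-06) = 4858 rad/s.
Step 3 — f₀ = ω₀/(2π) = 773.1 Hz.

f₀ = 773.1 Hz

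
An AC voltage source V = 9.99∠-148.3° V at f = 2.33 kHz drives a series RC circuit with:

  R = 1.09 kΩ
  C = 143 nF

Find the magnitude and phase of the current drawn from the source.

Step 1 — Angular frequency: ω = 2π·f = 2π·2330 = 1.464e+04 rad/s.
Step 2 — Component impedances:
  R: Z = R = 1090 Ω
  C: Z = 1/(jωC) = -j/(ω·C) = 0 - j477.7 Ω
Step 3 — Series combination: Z_total = R + C = 1090 - j477.7 Ω = 1190∠-23.7° Ω.
Step 4 — Source phasor: V = 9.99∠-148.3° V = -8.5 - j5.249 V.
Step 5 — Ohm's law: I = V / Z_total = (-8.5 - j5.249) / (1090 - j477.7) = -0.004771 - j0.006907 A.
Step 6 — Convert to polar: |I| = 0.008394 A, ∠I = -124.6°.

I = 0.008394∠-124.6° A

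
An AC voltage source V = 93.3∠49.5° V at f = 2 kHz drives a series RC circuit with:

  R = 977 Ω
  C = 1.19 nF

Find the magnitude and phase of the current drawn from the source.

Step 1 — Angular frequency: ω = 2π·f = 2π·2000 = 1.257e+04 rad/s.
Step 2 — Component impedances:
  R: Z = R = 977 Ω
  C: Z = 1/(jωC) = -j/(ω·C) = 0 - j6.687e+04 Ω
Step 3 — Series combination: Z_total = R + C = 977 - j6.687e+04 Ω = 6.688e+04∠-89.2° Ω.
Step 4 — Source phasor: V = 93.3∠49.5° V = 60.59 + j70.95 V.
Step 5 — Ohm's law: I = V / Z_total = (60.59 + j70.95) / (977 - j6.687e+04) = -0.001047 + j0.0009214 A.
Step 6 — Convert to polar: |I| = 0.001395 A, ∠I = 138.7°.

I = 0.001395∠138.7° A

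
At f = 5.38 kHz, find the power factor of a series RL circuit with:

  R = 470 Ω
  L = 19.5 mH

Step 1 — Angular frequency: ω = 2π·f = 2π·5380 = 3.38e+04 rad/s.
Step 2 — Component impedances:
  R: Z = R = 470 Ω
  L: Z = jωL = j·3.38e+04·0.0195 = 0 + j659.2 Ω
Step 3 — Series combination: Z_total = R + L = 470 + j659.2 Ω = 809.6∠54.5° Ω.
Step 4 — Power factor: PF = cos(φ) = Re(Z)/|Z| = 470/809.57 = 0.5806.
Step 5 — Type: Im(Z) = 659.2 ⇒ lagging (phase φ = 54.5°).

PF = 0.5806 (lagging, φ = 54.5°)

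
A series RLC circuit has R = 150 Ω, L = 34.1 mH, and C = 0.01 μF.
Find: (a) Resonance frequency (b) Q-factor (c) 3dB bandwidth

Step 1 — Resonance: ω₀ = 1/√(LC) = 1/√(0.0341·1e-08) = 5.415e+04 rad/s.
Step 2 — f₀ = ω₀/(2π) = 8619 Hz.
Step 3 — Series Q: Q = ω₀L/R = 5.415e+04·0.0341/150 = 12.31.
Step 4 — Bandwidth: Δω = ω₀/Q = 4399 rad/s; BW = Δω/(2π) = 700.1 Hz.

(a) f₀ = 8619 Hz  (b) Q = 12.31  (c) BW = 700.1 Hz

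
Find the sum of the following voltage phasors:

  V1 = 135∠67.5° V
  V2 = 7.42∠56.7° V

Step 1 — Convert each phasor to rectangular form:
  V1 = 135·(cos(67.5°) + j·sin(67.5°)) = 51.66 + j124.7 V
  V2 = 7.42·(cos(56.7°) + j·sin(56.7°)) = 4.074 + j6.202 V
Step 2 — Sum components: V_total = 55.74 + j130.9 V.
Step 3 — Convert to polar: |V_total| = 142.3 V, ∠V_total = 66.9°.

V_total = 142.3∠66.9° V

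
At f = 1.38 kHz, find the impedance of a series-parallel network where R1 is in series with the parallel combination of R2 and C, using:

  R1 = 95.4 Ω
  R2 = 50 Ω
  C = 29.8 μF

Step 1 — Angular frequency: ω = 2π·f = 2π·1380 = 8671 rad/s.
Step 2 — Component impedances:
  R1: Z = R = 95.4 Ω
  R2: Z = R = 50 Ω
  C: Z = 1/(jωC) = -j/(ω·C) = 0 - j3.87 Ω
Step 3 — Parallel branch: R2 || C = 1/(1/R2 + 1/C) = 0.2978 - j3.847 Ω.
Step 4 — Series with R1: Z_total = R1 + (R2 || C) = 95.7 - j3.847 Ω = 95.78∠-2.3° Ω.

Z = 95.7 - j3.847 Ω = 95.78∠-2.3° Ω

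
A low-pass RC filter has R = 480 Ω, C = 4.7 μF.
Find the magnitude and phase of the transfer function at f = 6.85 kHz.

Step 1 — Angular frequency: ω = 2π·6850 = 4.304e+04 rad/s.
Step 2 — Transfer function: H(jω) = 1/(1 + jωRC).
Step 3 — Denominator: 1 + jωRC = 1 + j·4.304e+04·480·4.7e-06 = 1 + j97.1.
Step 4 — H = 0.0001061 - j0.0103.
Step 5 — Magnitude: |H| = 0.0103 (-39.7 dB); phase: φ = -89.4°.

|H| = 0.0103 (-39.7 dB), φ = -89.4°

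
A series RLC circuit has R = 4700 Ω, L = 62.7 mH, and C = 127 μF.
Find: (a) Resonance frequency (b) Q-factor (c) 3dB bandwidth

Step 1 — Resonance: ω₀ = 1/√(LC) = 1/√(0.0627·0.000127) = 354.4 rad/s.
Step 2 — f₀ = ω₀/(2π) = 56.4 Hz.
Step 3 — Series Q: Q = ω₀L/R = 354.4·0.0627/4700 = 0.004728.
Step 4 — Bandwidth: Δω = ω₀/Q = 7.496e+04 rad/s; BW = Δω/(2π) = 1.193e+04 Hz.

(a) f₀ = 56.4 Hz  (b) Q = 0.004728  (c) BW = 1.193e+04 Hz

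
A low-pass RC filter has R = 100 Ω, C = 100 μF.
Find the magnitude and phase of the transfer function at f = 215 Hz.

Step 1 — Angular frequency: ω = 2π·215 = 1351 rad/s.
Step 2 — Transfer function: H(jω) = 1/(1 + jωRC).
Step 3 — Denominator: 1 + jωRC = 1 + j·1351·100·0.0001 = 1 + j13.51.
Step 4 — H = 0.00545 - j0.07362.
Step 5 — Magnitude: |H| = 0.07382 (-22.6 dB); phase: φ = -85.8°.

|H| = 0.07382 (-22.6 dB), φ = -85.8°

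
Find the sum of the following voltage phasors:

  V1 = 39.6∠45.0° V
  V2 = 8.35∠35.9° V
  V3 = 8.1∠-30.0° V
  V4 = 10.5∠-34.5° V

Step 1 — Convert each phasor to rectangular form:
  V1 = 39.6·(cos(45.0°) + j·sin(45.0°)) = 28 + j28 V
  V2 = 8.35·(cos(35.9°) + j·sin(35.9°)) = 6.764 + j4.896 V
  V3 = 8.1·(cos(-30.0°) + j·sin(-30.0°)) = 7.015 - j4.05 V
  V4 = 10.5·(cos(-34.5°) + j·sin(-34.5°)) = 8.653 - j5.947 V
Step 2 — Sum components: V_total = 50.43 + j22.9 V.
Step 3 — Convert to polar: |V_total| = 55.39 V, ∠V_total = 24.4°.

V_total = 55.39∠24.4° V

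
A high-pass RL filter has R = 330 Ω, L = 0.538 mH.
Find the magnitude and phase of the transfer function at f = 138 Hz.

Step 1 — Angular frequency: ω = 2π·138 = 867.1 rad/s.
Step 2 — Transfer function: H(jω) = jωL/(R + jωL).
Step 3 — Numerator jωL = j·0.4665; denominator R + jωL = 330 + j0.4665.
Step 4 — H = 1.998e-06 + j0.001414.
Step 5 — Magnitude: |H| = 0.001414 (-57.0 dB); phase: φ = 89.9°.

|H| = 0.001414 (-57.0 dB), φ = 89.9°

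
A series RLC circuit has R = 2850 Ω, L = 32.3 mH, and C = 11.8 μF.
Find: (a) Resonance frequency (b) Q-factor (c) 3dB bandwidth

Step 1 — Resonance: ω₀ = 1/√(LC) = 1/√(0.0323·1.18e-05) = 1620 rad/s.
Step 2 — f₀ = ω₀/(2π) = 257.8 Hz.
Step 3 — Series Q: Q = ω₀L/R = 1620·0.0323/2850 = 0.01836.
Step 4 — Bandwidth: Δω = ω₀/Q = 8.824e+04 rad/s; BW = Δω/(2π) = 1.404e+04 Hz.

(a) f₀ = 257.8 Hz  (b) Q = 0.01836  (c) BW = 1.404e+04 Hz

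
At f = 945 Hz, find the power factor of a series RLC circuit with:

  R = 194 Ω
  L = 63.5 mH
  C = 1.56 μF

Step 1 — Angular frequency: ω = 2π·f = 2π·945 = 5938 rad/s.
Step 2 — Component impedances:
  R: Z = R = 194 Ω
  L: Z = jωL = j·5938·0.0635 = 0 + j377 Ω
  C: Z = 1/(jωC) = -j/(ω·C) = 0 - j108 Ω
Step 3 — Series combination: Z_total = R + L + C = 194 + j269.1 Ω = 331.7∠54.2° Ω.
Step 4 — Power factor: PF = cos(φ) = Re(Z)/|Z| = 194/331.72 = 0.5848.
Step 5 — Type: Im(Z) = 269.1 ⇒ lagging (phase φ = 54.2°).

PF = 0.5848 (lagging, φ = 54.2°)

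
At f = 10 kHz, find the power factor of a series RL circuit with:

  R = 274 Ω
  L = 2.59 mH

Step 1 — Angular frequency: ω = 2π·f = 2π·1e+04 = 6.283e+04 rad/s.
Step 2 — Component impedances:
  R: Z = R = 274 Ω
  L: Z = jωL = j·6.283e+04·0.00259 = 0 + j162.7 Ω
Step 3 — Series combination: Z_total = R + L = 274 + j162.7 Ω = 318.7∠30.7° Ω.
Step 4 — Power factor: PF = cos(φ) = Re(Z)/|Z| = 274/318.68 = 0.8598.
Step 5 — Type: Im(Z) = 162.7 ⇒ lagging (phase φ = 30.7°).

PF = 0.8598 (lagging, φ = 30.7°)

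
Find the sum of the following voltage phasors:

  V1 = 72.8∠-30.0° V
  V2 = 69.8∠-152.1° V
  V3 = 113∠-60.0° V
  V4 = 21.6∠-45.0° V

Step 1 — Convert each phasor to rectangular form:
  V1 = 72.8·(cos(-30.0°) + j·sin(-30.0°)) = 63.05 - j36.4 V
  V2 = 69.8·(cos(-152.1°) + j·sin(-152.1°)) = -61.69 - j32.66 V
  V3 = 113·(cos(-60.0°) + j·sin(-60.0°)) = 56.5 - j97.86 V
  V4 = 21.6·(cos(-45.0°) + j·sin(-45.0°)) = 15.27 - j15.27 V
Step 2 — Sum components: V_total = 73.13 - j182.2 V.
Step 3 — Convert to polar: |V_total| = 196.3 V, ∠V_total = -68.1°.

V_total = 196.3∠-68.1° V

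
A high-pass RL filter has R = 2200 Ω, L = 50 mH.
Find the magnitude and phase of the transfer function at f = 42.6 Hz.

Step 1 — Angular frequency: ω = 2π·42.6 = 267.7 rad/s.
Step 2 — Transfer function: H(jω) = jωL/(R + jωL).
Step 3 — Numerator jωL = j·13.38; denominator R + jωL = 2200 + j13.38.
Step 4 — H = 3.7e-05 + j0.006083.
Step 5 — Magnitude: |H| = 0.006083 (-44.3 dB); phase: φ = 89.7°.

|H| = 0.006083 (-44.3 dB), φ = 89.7°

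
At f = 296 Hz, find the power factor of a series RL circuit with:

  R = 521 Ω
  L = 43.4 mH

Step 1 — Angular frequency: ω = 2π·f = 2π·296 = 1860 rad/s.
Step 2 — Component impedances:
  R: Z = R = 521 Ω
  L: Z = jωL = j·1860·0.0434 = 0 + j80.72 Ω
Step 3 — Series combination: Z_total = R + L = 521 + j80.72 Ω = 527.2∠8.8° Ω.
Step 4 — Power factor: PF = cos(φ) = Re(Z)/|Z| = 521/527.2 = 0.9882.
Step 5 — Type: Im(Z) = 80.72 ⇒ lagging (phase φ = 8.8°).

PF = 0.9882 (lagging, φ = 8.8°)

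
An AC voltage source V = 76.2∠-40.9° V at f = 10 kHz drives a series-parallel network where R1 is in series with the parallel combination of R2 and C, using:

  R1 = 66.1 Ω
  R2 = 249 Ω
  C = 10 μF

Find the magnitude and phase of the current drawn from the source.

Step 1 — Angular frequency: ω = 2π·f = 2π·1e+04 = 6.283e+04 rad/s.
Step 2 — Component impedances:
  R1: Z = R = 66.1 Ω
  R2: Z = R = 249 Ω
  C: Z = 1/(jωC) = -j/(ω·C) = 0 - j1.592 Ω
Step 3 — Parallel branch: R2 || C = 1/(1/R2 + 1/C) = 0.01017 - j1.591 Ω.
Step 4 — Series with R1: Z_total = R1 + (R2 || C) = 66.11 - j1.591 Ω = 66.13∠-1.4° Ω.
Step 5 — Source phasor: V = 76.2∠-40.9° V = 57.6 - j49.89 V.
Step 6 — Ohm's law: I = V / Z_total = (57.6 - j49.89) / (66.11 - j1.591) = 0.8889 - j0.7333 A.
Step 7 — Convert to polar: |I| = 1.152 A, ∠I = -39.5°.

I = 1.152∠-39.5° A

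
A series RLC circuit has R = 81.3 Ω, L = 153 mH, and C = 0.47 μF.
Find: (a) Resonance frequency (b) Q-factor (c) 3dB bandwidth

Step 1 — Resonance condition Im(Z)=0 gives ω₀ = 1/√(LC).
Step 2 — ω₀ = 1/√(0.153·4.7e-07) = 3729 rad/s.
Step 3 — f₀ = ω₀/(2π) = 593.5 Hz.
Step 4 — Series Q: Q = ω₀L/R = 3729·0.153/81.3 = 7.018.
Step 5 — 3dB bandwidth: Δω = ω₀/Q = 531.4 rad/s; BW = Δω/(2π) = 84.57 Hz.

(a) f₀ = 593.5 Hz  (b) Q = 7.018  (c) BW = 84.57 Hz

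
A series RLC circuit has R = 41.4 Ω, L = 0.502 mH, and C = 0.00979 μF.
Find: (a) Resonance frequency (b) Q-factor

Step 1 — Resonance condition Im(Z)=0 gives ω₀ = 1/√(LC).
Step 2 — ω₀ = 1/√(0.000502·9.79e-09) = 4.511e+05 rad/s.
Step 3 — f₀ = ω₀/(2π) = 7.179e+04 Hz.
Step 4 — Series Q: Q = ω₀L/R = 4.511e+05·0.000502/41.4 = 5.47.

(a) f₀ = 7.179e+04 Hz  (b) Q = 5.47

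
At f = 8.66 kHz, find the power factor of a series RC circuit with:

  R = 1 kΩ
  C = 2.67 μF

Step 1 — Angular frequency: ω = 2π·f = 2π·8660 = 5.441e+04 rad/s.
Step 2 — Component impedances:
  R: Z = R = 1000 Ω
  C: Z = 1/(jωC) = -j/(ω·C) = 0 - j6.883 Ω
Step 3 — Series combination: Z_total = R + C = 1000 - j6.883 Ω = 1000∠-0.4° Ω.
Step 4 — Power factor: PF = cos(φ) = Re(Z)/|Z| = 1000/1000 = 1.
Step 5 — Type: Im(Z) = -6.883 ⇒ leading (phase φ = -0.4°).

PF = 1 (leading, φ = -0.4°)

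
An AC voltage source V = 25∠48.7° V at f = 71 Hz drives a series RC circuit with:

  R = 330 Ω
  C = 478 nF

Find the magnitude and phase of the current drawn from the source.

Step 1 — Angular frequency: ω = 2π·f = 2π·71 = 446.1 rad/s.
Step 2 — Component impedances:
  R: Z = R = 330 Ω
  C: Z = 1/(jωC) = -j/(ω·C) = 0 - j4690 Ω
Step 3 — Series combination: Z_total = R + C = 330 - j4690 Ω = 4701∠-86.0° Ω.
Step 4 — Source phasor: V = 25∠48.7° V = 16.5 + j18.78 V.
Step 5 — Ohm's law: I = V / Z_total = (16.5 + j18.78) / (330 - j4690) = -0.003739 + j0.003782 A.
Step 6 — Convert to polar: |I| = 0.005318 A, ∠I = 134.7°.

I = 0.005318∠134.7° A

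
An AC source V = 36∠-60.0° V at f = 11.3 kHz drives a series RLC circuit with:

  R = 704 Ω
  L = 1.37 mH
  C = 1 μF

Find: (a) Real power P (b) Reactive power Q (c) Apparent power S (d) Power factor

Step 1 — Angular frequency: ω = 2π·f = 2π·1.13e+04 = 7.1e+04 rad/s.
Step 2 — Component impedances:
  R: Z = R = 704 Ω
  L: Z = jωL = j·7.1e+04·0.00137 = 0 + j97.27 Ω
  C: Z = 1/(jωC) = -j/(ω·C) = 0 - j14.08 Ω
Step 3 — Series combination: Z_total = R + L + C = 704 + j83.19 Ω = 708.9∠6.7° Ω.
Step 4 — Source phasor: V = 36∠-60.0° V = 18 - j31.18 V.
Step 5 — Current: I = V / Z = 0.02006 - j0.04666 A = 0.05078∠-66.7° A.
Step 6 — Complex power: S = V·I* = 1.816 + j0.2145 VA.
Step 7 — Real power: P = Re(S) = 1.816 W.
Step 8 — Reactive power: Q = Im(S) = 0.2145 VAR.
Step 9 — Apparent power: |S| = 1.828 VA.
Step 10 — Power factor: PF = P/|S| = 0.9931 (lagging).

(a) P = 1.816 W  (b) Q = 0.2145 VAR  (c) S = 1.828 VA  (d) PF = 0.9931 (lagging)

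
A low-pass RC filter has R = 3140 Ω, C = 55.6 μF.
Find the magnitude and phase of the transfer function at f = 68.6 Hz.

Step 1 — Angular frequency: ω = 2π·68.6 = 431 rad/s.
Step 2 — Transfer function: H(jω) = 1/(1 + jωRC).
Step 3 — Denominator: 1 + jωRC = 1 + j·431·3140·5.56e-05 = 1 + j75.25.
Step 4 — H = 0.0001766 - j0.01329.
Step 5 — Magnitude: |H| = 0.01329 (-37.5 dB); phase: φ = -89.2°.

|H| = 0.01329 (-37.5 dB), φ = -89.2°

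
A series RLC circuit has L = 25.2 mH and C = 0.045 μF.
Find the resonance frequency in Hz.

Step 1 — Resonance condition Im(Z)=0 gives ω₀ = 1/√(LC).
Step 2 — ω₀ = 1/√(0.0252·4.5e-08) = 2.97e+04 rad/s.
Step 3 — f₀ = ω₀/(2π) = 4726 Hz.

f₀ = 4726 Hz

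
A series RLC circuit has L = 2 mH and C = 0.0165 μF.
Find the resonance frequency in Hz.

Step 1 — Resonance condition Im(Z)=0 gives ω₀ = 1/√(LC).
Step 2 — ω₀ = 1/√(0.002·1.65e-08) = 1.741e+05 rad/s.
Step 3 — f₀ = ω₀/(2π) = 2.771e+04 Hz.

f₀ = 2.771e+04 Hz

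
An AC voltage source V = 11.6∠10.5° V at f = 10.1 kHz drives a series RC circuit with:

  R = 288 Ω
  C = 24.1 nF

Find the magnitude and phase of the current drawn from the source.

Step 1 — Angular frequency: ω = 2π·f = 2π·1.01e+04 = 6.346e+04 rad/s.
Step 2 — Component impedances:
  R: Z = R = 288 Ω
  C: Z = 1/(jωC) = -j/(ω·C) = 0 - j653.9 Ω
Step 3 — Series combination: Z_total = R + C = 288 - j653.9 Ω = 714.5∠-66.2° Ω.
Step 4 — Source phasor: V = 11.6∠10.5° V = 11.41 + j2.114 V.
Step 5 — Ohm's law: I = V / Z_total = (11.41 + j2.114) / (288 - j653.9) = 0.003727 + j0.0158 A.
Step 6 — Convert to polar: |I| = 0.01624 A, ∠I = 76.7°.

I = 0.01624∠76.7° A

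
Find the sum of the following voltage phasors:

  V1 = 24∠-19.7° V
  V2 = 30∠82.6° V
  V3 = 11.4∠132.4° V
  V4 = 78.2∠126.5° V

Step 1 — Convert each phasor to rectangular form:
  V1 = 24·(cos(-19.7°) + j·sin(-19.7°)) = 22.6 - j8.09 V
  V2 = 30·(cos(82.6°) + j·sin(82.6°)) = 3.864 + j29.75 V
  V3 = 11.4·(cos(132.4°) + j·sin(132.4°)) = -7.687 + j8.418 V
  V4 = 78.2·(cos(126.5°) + j·sin(126.5°)) = -46.52 + j62.86 V
Step 2 — Sum components: V_total = -27.74 + j92.94 V.
Step 3 — Convert to polar: |V_total| = 96.99 V, ∠V_total = 106.6°.

V_total = 96.99∠106.6° V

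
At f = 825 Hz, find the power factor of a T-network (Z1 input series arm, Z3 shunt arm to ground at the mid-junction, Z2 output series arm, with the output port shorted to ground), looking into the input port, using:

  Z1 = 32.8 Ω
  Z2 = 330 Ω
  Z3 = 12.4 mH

Step 1 — Angular frequency: ω = 2π·f = 2π·825 = 5184 rad/s.
Step 2 — Component impedances:
  Z1: Z = R = 32.8 Ω
  Z2: Z = R = 330 Ω
  Z3: Z = jωL = j·5184·0.0124 = 0 + j64.28 Ω
Step 3 — With the output port shorted to ground, the output series arm Z2 runs from the junction to ground; the shunt arm Z3 also runs from the junction to ground. They appear in parallel: Z3 || Z2 = 12.06 + j61.93 Ω.
Step 4 — Series with input arm Z1: Z_in = Z1 + (Z3 || Z2) = 44.86 + j61.93 Ω = 76.47∠54.1° Ω.
Step 5 — Power factor: PF = cos(φ) = Re(Z)/|Z| = 44.862/76.47 = 0.5867.
Step 6 — Type: Im(Z) = 61.93 ⇒ lagging (phase φ = 54.1°).

PF = 0.5867 (lagging, φ = 54.1°)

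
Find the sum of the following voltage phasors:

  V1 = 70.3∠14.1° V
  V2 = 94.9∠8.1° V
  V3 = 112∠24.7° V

Step 1 — Convert each phasor to rectangular form:
  V1 = 70.3·(cos(14.1°) + j·sin(14.1°)) = 68.18 + j17.13 V
  V2 = 94.9·(cos(8.1°) + j·sin(8.1°)) = 93.95 + j13.37 V
  V3 = 112·(cos(24.7°) + j·sin(24.7°)) = 101.8 + j46.8 V
Step 2 — Sum components: V_total = 263.9 + j77.3 V.
Step 3 — Convert to polar: |V_total| = 275 V, ∠V_total = 16.3°.

V_total = 275∠16.3° V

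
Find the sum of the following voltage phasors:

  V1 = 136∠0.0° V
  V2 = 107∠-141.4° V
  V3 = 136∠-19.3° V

Step 1 — Convert each phasor to rectangular form:
  V1 = 136·(cos(0.0°) + j·sin(0.0°)) = 136 V
  V2 = 107·(cos(-141.4°) + j·sin(-141.4°)) = -83.62 - j66.76 V
  V3 = 136·(cos(-19.3°) + j·sin(-19.3°)) = 128.4 - j44.95 V
Step 2 — Sum components: V_total = 180.7 - j111.7 V.
Step 3 — Convert to polar: |V_total| = 212.5 V, ∠V_total = -31.7°.

V_total = 212.5∠-31.7° V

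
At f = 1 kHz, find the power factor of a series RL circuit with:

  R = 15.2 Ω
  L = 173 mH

Step 1 — Angular frequency: ω = 2π·f = 2π·1000 = 6283 rad/s.
Step 2 — Component impedances:
  R: Z = R = 15.2 Ω
  L: Z = jωL = j·6283·0.173 = 0 + j1087 Ω
Step 3 — Series combination: Z_total = R + L = 15.2 + j1087 Ω = 1087∠89.2° Ω.
Step 4 — Power factor: PF = cos(φ) = Re(Z)/|Z| = 15.2/1087 = 0.01398.
Step 5 — Type: Im(Z) = 1087 ⇒ lagging (phase φ = 89.2°).

PF = 0.01398 (lagging, φ = 89.2°)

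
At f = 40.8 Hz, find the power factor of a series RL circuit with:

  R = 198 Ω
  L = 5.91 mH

Step 1 — Angular frequency: ω = 2π·f = 2π·40.8 = 256.4 rad/s.
Step 2 — Component impedances:
  R: Z = R = 198 Ω
  L: Z = jωL = j·256.4·0.00591 = 0 + j1.515 Ω
Step 3 — Series combination: Z_total = R + L = 198 + j1.515 Ω = 198∠0.4° Ω.
Step 4 — Power factor: PF = cos(φ) = Re(Z)/|Z| = 198/198 = 1.
Step 5 — Type: Im(Z) = 1.515 ⇒ lagging (phase φ = 0.4°).

PF = 1 (lagging, φ = 0.4°)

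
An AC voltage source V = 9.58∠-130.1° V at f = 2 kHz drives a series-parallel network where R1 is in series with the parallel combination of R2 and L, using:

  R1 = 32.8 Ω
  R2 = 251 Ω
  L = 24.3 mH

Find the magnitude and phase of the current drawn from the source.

Step 1 — Angular frequency: ω = 2π·f = 2π·2000 = 1.257e+04 rad/s.
Step 2 — Component impedances:
  R1: Z = R = 32.8 Ω
  R2: Z = R = 251 Ω
  L: Z = jωL = j·1.257e+04·0.0243 = 0 + j305.4 Ω
Step 3 — Parallel branch: R2 || L = 1/(1/R2 + 1/L) = 149.8 + j123.1 Ω.
Step 4 — Series with R1: Z_total = R1 + (R2 || L) = 182.6 + j123.1 Ω = 220.2∠34.0° Ω.
Step 5 — Source phasor: V = 9.58∠-130.1° V = -6.171 - j7.328 V.
Step 6 — Ohm's law: I = V / Z_total = (-6.171 - j7.328) / (182.6 + j123.1) = -0.04183 - j0.01192 A.
Step 7 — Convert to polar: |I| = 0.0435 A, ∠I = -164.1°.

I = 0.0435∠-164.1° A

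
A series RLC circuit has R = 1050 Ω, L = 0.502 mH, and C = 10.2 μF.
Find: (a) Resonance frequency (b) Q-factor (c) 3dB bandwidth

Step 1 — Resonance condition Im(Z)=0 gives ω₀ = 1/√(LC).
Step 2 — ω₀ = 1/√(0.000502·1.02e-05) = 1.397e+04 rad/s.
Step 3 — f₀ = ω₀/(2π) = 2224 Hz.
Step 4 — Series Q: Q = ω₀L/R = 1.397e+04·0.000502/1050 = 0.006681.
Step 5 — 3dB bandwidth: Δω = ω₀/Q = 2.092e+06 rad/s; BW = Δω/(2π) = 3.329e+05 Hz.

(a) f₀ = 2224 Hz  (b) Q = 0.006681  (c) BW = 3.329e+05 Hz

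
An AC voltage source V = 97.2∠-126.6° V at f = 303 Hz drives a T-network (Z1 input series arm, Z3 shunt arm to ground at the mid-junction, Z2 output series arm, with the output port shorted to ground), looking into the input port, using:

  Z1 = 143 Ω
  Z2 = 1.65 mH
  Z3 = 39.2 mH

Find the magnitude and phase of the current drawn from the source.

Step 1 — Angular frequency: ω = 2π·f = 2π·303 = 1904 rad/s.
Step 2 — Component impedances:
  Z1: Z = R = 143 Ω
  Z2: Z = jωL = j·1904·0.00165 = 0 + j3.141 Ω
  Z3: Z = jωL = j·1904·0.0392 = 0 + j74.63 Ω
Step 3 — With the output port shorted to ground, the output series arm Z2 runs from the junction to ground; the shunt arm Z3 also runs from the junction to ground. They appear in parallel: Z3 || Z2 = 0 + j3.014 Ω.
Step 4 — Series with input arm Z1: Z_in = Z1 + (Z3 || Z2) = 143 + j3.014 Ω = 143∠1.2° Ω.
Step 5 — Source phasor: V = 97.2∠-126.6° V = -57.95 - j78.03 V.
Step 6 — Ohm's law: I = V / Z_total = (-57.95 - j78.03) / (143 + j3.014) = -0.4166 - j0.5369 A.
Step 7 — Convert to polar: |I| = 0.6796 A, ∠I = -127.8°.

I = 0.6796∠-127.8° A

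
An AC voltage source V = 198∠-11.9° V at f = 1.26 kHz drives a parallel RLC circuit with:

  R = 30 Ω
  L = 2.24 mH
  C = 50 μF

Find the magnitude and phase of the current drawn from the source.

Step 1 — Angular frequency: ω = 2π·f = 2π·1260 = 7917 rad/s.
Step 2 — Component impedances:
  R: Z = R = 30 Ω
  L: Z = jωL = j·7917·0.00224 = 0 + j17.73 Ω
  C: Z = 1/(jωC) = -j/(ω·C) = 0 - j2.526 Ω
Step 3 — Parallel combination: 1/Z_total = 1/R + 1/L + 1/C; Z_total = 0.2865 - j2.918 Ω = 2.932∠-84.4° Ω.
Step 4 — Source phasor: V = 198∠-11.9° V = 193.7 - j40.83 V.
Step 5 — Ohm's law: I = V / Z_total = (193.7 - j40.83) / (0.2865 - j2.918) = 20.32 + j64.41 A.
Step 6 — Convert to polar: |I| = 67.53 A, ∠I = 72.5°.

I = 67.53∠72.5° A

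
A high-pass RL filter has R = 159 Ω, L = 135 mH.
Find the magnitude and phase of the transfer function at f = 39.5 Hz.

Step 1 — Angular frequency: ω = 2π·39.5 = 248.2 rad/s.
Step 2 — Transfer function: H(jω) = jωL/(R + jωL).
Step 3 — Numerator jωL = j·33.51; denominator R + jωL = 159 + j33.51.
Step 4 — H = 0.04252 + j0.2018.
Step 5 — Magnitude: |H| = 0.2062 (-13.7 dB); phase: φ = 78.1°.

|H| = 0.2062 (-13.7 dB), φ = 78.1°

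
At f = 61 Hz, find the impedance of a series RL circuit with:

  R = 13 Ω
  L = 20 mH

Step 1 — Angular frequency: ω = 2π·f = 2π·61 = 383.3 rad/s.
Step 2 — Component impedances:
  R: Z = R = 13 Ω
  L: Z = jωL = j·383.3·0.02 = 0 + j7.665 Ω
Step 3 — Series combination: Z_total = R + L = 13 + j7.665 Ω = 15.09∠30.5° Ω.

Z = 13 + j7.665 Ω = 15.09∠30.5° Ω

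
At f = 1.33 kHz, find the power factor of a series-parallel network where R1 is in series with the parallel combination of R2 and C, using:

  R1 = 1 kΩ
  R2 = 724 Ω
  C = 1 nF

Step 1 — Angular frequency: ω = 2π·f = 2π·1330 = 8357 rad/s.
Step 2 — Component impedances:
  R1: Z = R = 1000 Ω
  R2: Z = R = 724 Ω
  C: Z = 1/(jωC) = -j/(ω·C) = 0 - j1.197e+05 Ω
Step 3 — Parallel branch: R2 || C = 1/(1/R2 + 1/C) = 724 - j4.38 Ω.
Step 4 — Series with R1: Z_total = R1 + (R2 || C) = 1724 - j4.38 Ω = 1724∠-0.1° Ω.
Step 5 — Power factor: PF = cos(φ) = Re(Z)/|Z| = 1724/1724 = 1.
Step 6 — Type: Im(Z) = -4.38 ⇒ leading (phase φ = -0.1°).

PF = 1 (leading, φ = -0.1°)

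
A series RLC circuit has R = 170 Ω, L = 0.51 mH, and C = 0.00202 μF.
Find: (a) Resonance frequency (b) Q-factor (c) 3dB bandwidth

Step 1 — Resonance condition Im(Z)=0 gives ω₀ = 1/√(LC).
Step 2 — ω₀ = 1/√(0.00051·2.02e-09) = 9.852e+05 rad/s.
Step 3 — f₀ = ω₀/(2π) = 1.568e+05 Hz.
Step 4 — Series Q: Q = ω₀L/R = 9.852e+05·0.00051/170 = 2.956.
Step 5 — 3dB bandwidth: Δω = ω₀/Q = 3.333e+05 rad/s; BW = Δω/(2π) = 5.305e+04 Hz.

(a) f₀ = 1.568e+05 Hz  (b) Q = 2.956  (c) BW = 5.305e+04 Hz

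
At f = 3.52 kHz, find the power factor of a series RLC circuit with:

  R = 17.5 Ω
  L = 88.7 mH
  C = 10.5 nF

Step 1 — Angular frequency: ω = 2π·f = 2π·3520 = 2.212e+04 rad/s.
Step 2 — Component impedances:
  R: Z = R = 17.5 Ω
  L: Z = jωL = j·2.212e+04·0.0887 = 0 + j1962 Ω
  C: Z = 1/(jωC) = -j/(ω·C) = 0 - j4306 Ω
Step 3 — Series combination: Z_total = R + L + C = 17.5 - j2344 Ω = 2344∠-89.6° Ω.
Step 4 — Power factor: PF = cos(φ) = Re(Z)/|Z| = 17.5/2344.44 = 0.007464.
Step 5 — Type: Im(Z) = -2344 ⇒ leading (phase φ = -89.6°).

PF = 0.007464 (leading, φ = -89.6°)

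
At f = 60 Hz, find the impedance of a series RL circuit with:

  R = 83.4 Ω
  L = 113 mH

Step 1 — Angular frequency: ω = 2π·f = 2π·60 = 377 rad/s.
Step 2 — Component impedances:
  R: Z = R = 83.4 Ω
  L: Z = jωL = j·377·0.113 = 0 + j42.6 Ω
Step 3 — Series combination: Z_total = R + L = 83.4 + j42.6 Ω = 93.65∠27.1° Ω.

Z = 83.4 + j42.6 Ω = 93.65∠27.1° Ω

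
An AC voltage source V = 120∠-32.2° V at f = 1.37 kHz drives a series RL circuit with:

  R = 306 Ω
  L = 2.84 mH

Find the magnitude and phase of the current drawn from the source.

Step 1 — Angular frequency: ω = 2π·f = 2π·1370 = 8608 rad/s.
Step 2 — Component impedances:
  R: Z = R = 306 Ω
  L: Z = jωL = j·8608·0.00284 = 0 + j24.45 Ω
Step 3 — Series combination: Z_total = R + L = 306 + j24.45 Ω = 307∠4.6° Ω.
Step 4 — Source phasor: V = 120∠-32.2° V = 101.5 - j63.95 V.
Step 5 — Ohm's law: I = V / Z_total = (101.5 - j63.95) / (306 + j24.45) = 0.3131 - j0.234 A.
Step 6 — Convert to polar: |I| = 0.3909 A, ∠I = -36.8°.

I = 0.3909∠-36.8° A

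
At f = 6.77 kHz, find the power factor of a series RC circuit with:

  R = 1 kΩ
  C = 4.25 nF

Step 1 — Angular frequency: ω = 2π·f = 2π·6770 = 4.254e+04 rad/s.
Step 2 — Component impedances:
  R: Z = R = 1000 Ω
  C: Z = 1/(jωC) = -j/(ω·C) = 0 - j5531 Ω
Step 3 — Series combination: Z_total = R + C = 1000 - j5531 Ω = 5621∠-79.8° Ω.
Step 4 — Power factor: PF = cos(φ) = Re(Z)/|Z| = 1000/5621 = 0.1779.
Step 5 — Type: Im(Z) = -5531 ⇒ leading (phase φ = -79.8°).

PF = 0.1779 (leading, φ = -79.8°)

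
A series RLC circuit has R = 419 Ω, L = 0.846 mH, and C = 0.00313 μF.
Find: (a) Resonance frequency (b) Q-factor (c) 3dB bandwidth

Step 1 — Resonance: ω₀ = 1/√(LC) = 1/√(0.000846·3.13e-09) = 6.145e+05 rad/s.
Step 2 — f₀ = ω₀/(2π) = 9.781e+04 Hz.
Step 3 — Series Q: Q = ω₀L/R = 6.145e+05·0.000846/419 = 1.241.
Step 4 — Bandwidth: Δω = ω₀/Q = 4.953e+05 rad/s; BW = Δω/(2π) = 7.882e+04 Hz.

(a) f₀ = 9.781e+04 Hz  (b) Q = 1.241  (c) BW = 7.882e+04 Hz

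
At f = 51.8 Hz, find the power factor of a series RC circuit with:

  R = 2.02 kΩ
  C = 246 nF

Step 1 — Angular frequency: ω = 2π·f = 2π·51.8 = 325.5 rad/s.
Step 2 — Component impedances:
  R: Z = R = 2020 Ω
  C: Z = 1/(jωC) = -j/(ω·C) = 0 - j1.249e+04 Ω
Step 3 — Series combination: Z_total = R + C = 2020 - j1.249e+04 Ω = 1.265e+04∠-80.8° Ω.
Step 4 — Power factor: PF = cos(φ) = Re(Z)/|Z| = 2020/1.265e+04 = 0.1597.
Step 5 — Type: Im(Z) = -1.249e+04 ⇒ leading (phase φ = -80.8°).

PF = 0.1597 (leading, φ = -80.8°)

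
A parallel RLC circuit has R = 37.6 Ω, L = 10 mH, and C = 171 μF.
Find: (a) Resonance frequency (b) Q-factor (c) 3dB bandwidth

Step 1 — Resonance: ω₀ = 1/√(LC) = 1/√(0.01·0.000171) = 764.7 rad/s.
Step 2 — f₀ = ω₀/(2π) = 121.7 Hz.
Step 3 — Parallel Q: Q = R/(ω₀L) = 37.6/(764.7·0.01) = 4.917.
Step 4 — Bandwidth: Δω = ω₀/Q = 155.5 rad/s; BW = Δω/(2π) = 24.75 Hz.

(a) f₀ = 121.7 Hz  (b) Q = 4.917  (c) BW = 24.75 Hz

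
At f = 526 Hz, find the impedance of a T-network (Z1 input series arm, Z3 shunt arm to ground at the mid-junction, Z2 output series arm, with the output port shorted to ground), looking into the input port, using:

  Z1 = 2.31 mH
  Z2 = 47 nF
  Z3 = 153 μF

Step 1 — Angular frequency: ω = 2π·f = 2π·526 = 3305 rad/s.
Step 2 — Component impedances:
  Z1: Z = jωL = j·3305·0.00231 = 0 + j7.634 Ω
  Z2: Z = 1/(jωC) = -j/(ω·C) = 0 - j6438 Ω
  Z3: Z = 1/(jωC) = -j/(ω·C) = 0 - j1.978 Ω
Step 3 — With the output port shorted to ground, the output series arm Z2 runs from the junction to ground; the shunt arm Z3 also runs from the junction to ground. They appear in parallel: Z3 || Z2 = 0 - j1.977 Ω.
Step 4 — Series with input arm Z1: Z_in = Z1 + (Z3 || Z2) = 0 + j5.657 Ω = 5.657∠90.0° Ω.

Z = 0 + j5.657 Ω = 5.657∠90.0° Ω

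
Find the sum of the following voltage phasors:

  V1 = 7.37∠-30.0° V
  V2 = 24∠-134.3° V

Step 1 — Convert each phasor to rectangular form:
  V1 = 7.37·(cos(-30.0°) + j·sin(-30.0°)) = 6.383 - j3.685 V
  V2 = 24·(cos(-134.3°) + j·sin(-134.3°)) = -16.76 - j17.18 V
Step 2 — Sum components: V_total = -10.38 - j20.86 V.
Step 3 — Convert to polar: |V_total| = 23.3 V, ∠V_total = -116.5°.

V_total = 23.3∠-116.5° V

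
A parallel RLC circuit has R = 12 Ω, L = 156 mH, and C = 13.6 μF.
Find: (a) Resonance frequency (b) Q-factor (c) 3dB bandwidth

Step 1 — Resonance: ω₀ = 1/√(LC) = 1/√(0.156·1.36e-05) = 686.5 rad/s.
Step 2 — f₀ = ω₀/(2π) = 109.3 Hz.
Step 3 — Parallel Q: Q = R/(ω₀L) = 12/(686.5·0.156) = 0.112.
Step 4 — Bandwidth: Δω = ω₀/Q = 6127 rad/s; BW = Δω/(2π) = 975.2 Hz.

(a) f₀ = 109.3 Hz  (b) Q = 0.112  (c) BW = 975.2 Hz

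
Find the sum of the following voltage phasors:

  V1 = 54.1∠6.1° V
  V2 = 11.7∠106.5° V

Step 1 — Convert each phasor to rectangular form:
  V1 = 54.1·(cos(6.1°) + j·sin(6.1°)) = 53.79 + j5.749 V
  V2 = 11.7·(cos(106.5°) + j·sin(106.5°)) = -3.323 + j11.22 V
Step 2 — Sum components: V_total = 50.47 + j16.97 V.
Step 3 — Convert to polar: |V_total| = 53.25 V, ∠V_total = 18.6°.

V_total = 53.25∠18.6° V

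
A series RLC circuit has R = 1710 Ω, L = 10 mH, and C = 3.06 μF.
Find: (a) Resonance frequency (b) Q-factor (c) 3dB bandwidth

Step 1 — Resonance condition Im(Z)=0 gives ω₀ = 1/√(LC).
Step 2 — ω₀ = 1/√(0.01·3.06e-06) = 5717 rad/s.
Step 3 — f₀ = ω₀/(2π) = 909.8 Hz.
Step 4 — Series Q: Q = ω₀L/R = 5717·0.01/1710 = 0.03343.
Step 5 — 3dB bandwidth: Δω = ω₀/Q = 1.71e+05 rad/s; BW = Δω/(2π) = 2.722e+04 Hz.

(a) f₀ = 909.8 Hz  (b) Q = 0.03343  (c) BW = 2.722e+04 Hz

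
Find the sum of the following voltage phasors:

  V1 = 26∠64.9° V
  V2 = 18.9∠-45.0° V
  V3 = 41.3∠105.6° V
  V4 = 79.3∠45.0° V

Step 1 — Convert each phasor to rectangular form:
  V1 = 26·(cos(64.9°) + j·sin(64.9°)) = 11.03 + j23.54 V
  V2 = 18.9·(cos(-45.0°) + j·sin(-45.0°)) = 13.36 - j13.36 V
  V3 = 41.3·(cos(105.6°) + j·sin(105.6°)) = -11.11 + j39.78 V
  V4 = 79.3·(cos(45.0°) + j·sin(45.0°)) = 56.07 + j56.07 V
Step 2 — Sum components: V_total = 69.36 + j106 V.
Step 3 — Convert to polar: |V_total| = 126.7 V, ∠V_total = 56.8°.

V_total = 126.7∠56.8° V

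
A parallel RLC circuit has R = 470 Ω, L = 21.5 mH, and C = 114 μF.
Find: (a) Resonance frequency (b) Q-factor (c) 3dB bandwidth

Step 1 — Resonance: ω₀ = 1/√(LC) = 1/√(0.0215·0.000114) = 638.7 rad/s.
Step 2 — f₀ = ω₀/(2π) = 101.7 Hz.
Step 3 — Parallel Q: Q = R/(ω₀L) = 470/(638.7·0.0215) = 34.22.
Step 4 — Bandwidth: Δω = ω₀/Q = 18.66 rad/s; BW = Δω/(2π) = 2.97 Hz.

(a) f₀ = 101.7 Hz  (b) Q = 34.22  (c) BW = 2.97 Hz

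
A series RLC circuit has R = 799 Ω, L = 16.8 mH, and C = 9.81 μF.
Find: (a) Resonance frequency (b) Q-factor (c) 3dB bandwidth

Step 1 — Resonance condition Im(Z)=0 gives ω₀ = 1/√(LC).
Step 2 — ω₀ = 1/√(0.0168·9.81e-06) = 2463 rad/s.
Step 3 — f₀ = ω₀/(2π) = 392 Hz.
Step 4 — Series Q: Q = ω₀L/R = 2463·0.0168/799 = 0.05179.
Step 5 — 3dB bandwidth: Δω = ω₀/Q = 4.756e+04 rad/s; BW = Δω/(2π) = 7569 Hz.

(a) f₀ = 392 Hz  (b) Q = 0.05179  (c) BW = 7569 Hz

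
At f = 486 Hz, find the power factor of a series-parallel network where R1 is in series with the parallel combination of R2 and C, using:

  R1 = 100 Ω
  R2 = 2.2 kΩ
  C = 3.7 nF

Step 1 — Angular frequency: ω = 2π·f = 2π·486 = 3054 rad/s.
Step 2 — Component impedances:
  R1: Z = R = 100 Ω
  R2: Z = R = 2200 Ω
  C: Z = 1/(jωC) = -j/(ω·C) = 0 - j8.851e+04 Ω
Step 3 — Parallel branch: R2 || C = 1/(1/R2 + 1/C) = 2199 - j54.65 Ω.
Step 4 — Series with R1: Z_total = R1 + (R2 || C) = 2299 - j54.65 Ω = 2299∠-1.4° Ω.
Step 5 — Power factor: PF = cos(φ) = Re(Z)/|Z| = 2298.6/2299.3 = 0.9997.
Step 6 — Type: Im(Z) = -54.65 ⇒ leading (phase φ = -1.4°).

PF = 0.9997 (leading, φ = -1.4°)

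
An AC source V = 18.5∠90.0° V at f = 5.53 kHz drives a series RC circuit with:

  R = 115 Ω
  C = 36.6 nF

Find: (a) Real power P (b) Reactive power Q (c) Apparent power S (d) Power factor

Step 1 — Angular frequency: ω = 2π·f = 2π·5530 = 3.475e+04 rad/s.
Step 2 — Component impedances:
  R: Z = R = 115 Ω
  C: Z = 1/(jωC) = -j/(ω·C) = 0 - j786.3 Ω
Step 3 — Series combination: Z_total = R + C = 115 - j786.3 Ω = 794.7∠-81.7° Ω.
Step 4 — Source phasor: V = 18.5∠90.0° V = 0 + j18.5 V.
Step 5 — Current: I = V / Z = -0.02303 + j0.003369 A = 0.02328∠171.7° A.
Step 6 — Complex power: S = V·I* = 0.06232 - j0.4261 VA.
Step 7 — Real power: P = Re(S) = 0.06232 W.
Step 8 — Reactive power: Q = Im(S) = -0.4261 VAR.
Step 9 — Apparent power: |S| = 0.4307 VA.
Step 10 — Power factor: PF = P/|S| = 0.1447 (leading).

(a) P = 0.06232 W  (b) Q = -0.4261 VAR  (c) S = 0.4307 VA  (d) PF = 0.1447 (leading)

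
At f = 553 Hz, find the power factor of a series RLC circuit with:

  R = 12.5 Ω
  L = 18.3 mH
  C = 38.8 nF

Step 1 — Angular frequency: ω = 2π·f = 2π·553 = 3475 rad/s.
Step 2 — Component impedances:
  R: Z = R = 12.5 Ω
  L: Z = jωL = j·3475·0.0183 = 0 + j63.59 Ω
  C: Z = 1/(jωC) = -j/(ω·C) = 0 - j7418 Ω
Step 3 — Series combination: Z_total = R + L + C = 12.5 - j7354 Ω = 7354∠-89.9° Ω.
Step 4 — Power factor: PF = cos(φ) = Re(Z)/|Z| = 12.5/7354 = 0.0017.
Step 5 — Type: Im(Z) = -7354 ⇒ leading (phase φ = -89.9°).

PF = 0.0017 (leading, φ = -89.9°)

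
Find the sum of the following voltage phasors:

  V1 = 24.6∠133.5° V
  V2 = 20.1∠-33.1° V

Step 1 — Convert each phasor to rectangular form:
  V1 = 24.6·(cos(133.5°) + j·sin(133.5°)) = -16.93 + j17.84 V
  V2 = 20.1·(cos(-33.1°) + j·sin(-33.1°)) = 16.84 - j10.98 V
Step 2 — Sum components: V_total = -0.09538 + j6.868 V.
Step 3 — Convert to polar: |V_total| = 6.868 V, ∠V_total = 90.8°.

V_total = 6.868∠90.8° V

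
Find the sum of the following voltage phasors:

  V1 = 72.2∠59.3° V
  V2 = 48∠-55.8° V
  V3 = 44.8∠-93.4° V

Step 1 — Convert each phasor to rectangular form:
  V1 = 72.2·(cos(59.3°) + j·sin(59.3°)) = 36.86 + j62.08 V
  V2 = 48·(cos(-55.8°) + j·sin(-55.8°)) = 26.98 - j39.7 V
  V3 = 44.8·(cos(-93.4°) + j·sin(-93.4°)) = -2.657 - j44.72 V
Step 2 — Sum components: V_total = 61.18 - j22.34 V.
Step 3 — Convert to polar: |V_total| = 65.14 V, ∠V_total = -20.1°.

V_total = 65.14∠-20.1° V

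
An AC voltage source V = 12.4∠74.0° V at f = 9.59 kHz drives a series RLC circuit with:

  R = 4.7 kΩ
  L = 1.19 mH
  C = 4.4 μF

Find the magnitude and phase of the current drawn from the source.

Step 1 — Angular frequency: ω = 2π·f = 2π·9590 = 6.026e+04 rad/s.
Step 2 — Component impedances:
  R: Z = R = 4700 Ω
  L: Z = jωL = j·6.026e+04·0.00119 = 0 + j71.7 Ω
  C: Z = 1/(jωC) = -j/(ω·C) = 0 - j3.772 Ω
Step 3 — Series combination: Z_total = R + L + C = 4700 + j67.93 Ω = 4700∠0.8° Ω.
Step 4 — Source phasor: V = 12.4∠74.0° V = 3.418 + j11.92 V.
Step 5 — Ohm's law: I = V / Z_total = (3.418 + j11.92) / (4700 + j67.93) = 0.0007637 + j0.002525 A.
Step 6 — Convert to polar: |I| = 0.002638 A, ∠I = 73.2°.

I = 0.002638∠73.2° A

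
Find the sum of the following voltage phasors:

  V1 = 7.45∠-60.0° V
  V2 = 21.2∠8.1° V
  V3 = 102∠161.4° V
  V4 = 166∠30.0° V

Step 1 — Convert each phasor to rectangular form:
  V1 = 7.45·(cos(-60.0°) + j·sin(-60.0°)) = 3.725 - j6.452 V
  V2 = 21.2·(cos(8.1°) + j·sin(8.1°)) = 20.99 + j2.987 V
  V3 = 102·(cos(161.4°) + j·sin(161.4°)) = -96.67 + j32.53 V
  V4 = 166·(cos(30.0°) + j·sin(30.0°)) = 143.8 + j83 V
Step 2 — Sum components: V_total = 71.8 + j112.1 V.
Step 3 — Convert to polar: |V_total| = 133.1 V, ∠V_total = 57.4°.

V_total = 133.1∠57.4° V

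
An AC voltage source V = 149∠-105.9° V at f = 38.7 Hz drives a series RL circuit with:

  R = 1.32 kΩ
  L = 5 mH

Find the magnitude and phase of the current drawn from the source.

Step 1 — Angular frequency: ω = 2π·f = 2π·38.7 = 243.2 rad/s.
Step 2 — Component impedances:
  R: Z = R = 1320 Ω
  L: Z = jωL = j·243.2·0.005 = 0 + j1.216 Ω
Step 3 — Series combination: Z_total = R + L = 1320 + j1.216 Ω = 1320∠0.1° Ω.
Step 4 — Source phasor: V = 149∠-105.9° V = -40.82 - j143.3 V.
Step 5 — Ohm's law: I = V / Z_total = (-40.82 - j143.3) / (1320 + j1.216) = -0.03102 - j0.1085 A.
Step 6 — Convert to polar: |I| = 0.1129 A, ∠I = -106.0°.

I = 0.1129∠-106.0° A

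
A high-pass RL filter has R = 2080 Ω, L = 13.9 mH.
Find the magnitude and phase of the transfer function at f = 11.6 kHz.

Step 1 — Angular frequency: ω = 2π·1.16e+04 = 7.288e+04 rad/s.
Step 2 — Transfer function: H(jω) = jωL/(R + jωL).
Step 3 — Numerator jωL = j·1013; denominator R + jωL = 2080 + j1013.
Step 4 — H = 0.1917 + j0.3937.
Step 5 — Magnitude: |H| = 0.4379 (-7.2 dB); phase: φ = 64.0°.

|H| = 0.4379 (-7.2 dB), φ = 64.0°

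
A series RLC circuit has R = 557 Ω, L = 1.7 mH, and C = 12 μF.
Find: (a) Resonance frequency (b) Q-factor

Step 1 — Resonance condition Im(Z)=0 gives ω₀ = 1/√(LC).
Step 2 — ω₀ = 1/√(0.0017·1.2e-05) = 7001 rad/s.
Step 3 — f₀ = ω₀/(2π) = 1114 Hz.
Step 4 — Series Q: Q = ω₀L/R = 7001·0.0017/557 = 0.02137.

(a) f₀ = 1114 Hz  (b) Q = 0.02137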